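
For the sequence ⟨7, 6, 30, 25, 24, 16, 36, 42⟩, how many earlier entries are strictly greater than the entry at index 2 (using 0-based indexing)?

0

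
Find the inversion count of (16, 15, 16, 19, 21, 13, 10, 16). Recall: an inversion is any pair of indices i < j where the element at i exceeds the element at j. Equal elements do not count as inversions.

There are 14 out-of-order pairs.

For each element, count later entries that are smaller:
16: 3
15: 2
16: 2
19: 3
21: 3
13: 1
10: 0
16: 0
Sum: 3 + 2 + 2 + 3 + 3 + 1 + 0 + 0 = 14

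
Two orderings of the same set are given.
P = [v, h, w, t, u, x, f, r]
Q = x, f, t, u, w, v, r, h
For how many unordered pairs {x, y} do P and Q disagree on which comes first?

19

Assign each item its position (1..8) in the first ordering, then rewrite the second ordering as that position sequence:
positions: v→1, h→2, w→3, t→4, u→5, x→6, f→7, r→8
second ordering as positions: [6, 7, 4, 5, 3, 1, 8, 2]
Discordant pairs = inversions in this position sequence.
6: 4, 5, 3, 1, 2 → 5
7: 4, 5, 3, 1, 2 → 5
4: 3, 1, 2 → 3
5: 3, 1, 2 → 3
3: 1, 2 → 2
1: 0
8: 2 → 1
2: 0
Total: 5 + 5 + 3 + 3 + 2 + 0 + 1 + 0 = 19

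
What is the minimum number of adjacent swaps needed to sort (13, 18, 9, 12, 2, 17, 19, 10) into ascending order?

Adjacent swaps: 14

Each adjacent swap fixes exactly one inversion, so the minimum swap count equals the number of inversions.
Count inversions — for each element, later elements that are smaller:
13: 9, 12, 2, 10 → 4
18: 9, 12, 2, 17, 10 → 5
9: 2 → 1
12: 2, 10 → 2
2: none → 0
17: 10 → 1
19: 10 → 1
10: none → 0
Total inversions: 4 + 5 + 1 + 2 + 0 + 1 + 1 + 0 = 14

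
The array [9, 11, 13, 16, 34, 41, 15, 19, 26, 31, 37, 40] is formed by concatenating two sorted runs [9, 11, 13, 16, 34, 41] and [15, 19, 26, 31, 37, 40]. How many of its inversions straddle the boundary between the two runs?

11 split inversions

Take each right-half value and tally the left-half values above it:
r = 15: 16, 34, 41 → 3
r = 19: 34, 41 → 2
r = 26: 34, 41 → 2
r = 31: 34, 41 → 2
r = 37: 41 → 1
r = 40: 41 → 1
Cross-inversions: 3 + 2 + 2 + 2 + 1 + 1 = 11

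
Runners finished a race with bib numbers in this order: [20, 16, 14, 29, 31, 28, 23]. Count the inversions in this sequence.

Inversions: 8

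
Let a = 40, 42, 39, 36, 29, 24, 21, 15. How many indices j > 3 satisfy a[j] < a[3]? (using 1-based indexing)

5

The element at index 3 is 39.
Elements after it: 36, 29, 24, 21, 15
Those smaller than 39: 36, 29, 24, 21, 15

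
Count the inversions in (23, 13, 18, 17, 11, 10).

13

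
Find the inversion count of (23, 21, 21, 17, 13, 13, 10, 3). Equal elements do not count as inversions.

Count, for each position, how many later elements it exceeds:
23 → 21, 21, 17, 13, 13, 10, 3 → 7
21 → 17, 13, 13, 10, 3 → 5
21 → 17, 13, 13, 10, 3 → 5
17 → 13, 13, 10, 3 → 4
13 → 10, 3 → 2
13 → 10, 3 → 2
10 → 3 → 1
3 → none → 0
Sum: 7 + 5 + 5 + 4 + 2 + 2 + 1 + 0 = 26

26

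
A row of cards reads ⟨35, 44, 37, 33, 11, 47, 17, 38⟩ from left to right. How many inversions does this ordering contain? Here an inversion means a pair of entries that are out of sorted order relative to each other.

15 out-of-order pairs

Sweep left to right; for each value list the smaller values that follow it:
35: 3
44: 5
37: 3
33: 2
11: 0
47: 2
17: 0
38: 0
Sum: 3 + 5 + 3 + 2 + 0 + 2 + 0 + 0 = 15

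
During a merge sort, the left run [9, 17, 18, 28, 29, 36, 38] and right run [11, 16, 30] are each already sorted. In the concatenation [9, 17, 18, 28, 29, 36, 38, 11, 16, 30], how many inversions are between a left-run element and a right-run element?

For each element r of the right run, count left-run elements greater than r:
r = 11: 17, 18, 28, 29, 36, 38 → 6
r = 16: 17, 18, 28, 29, 36, 38 → 6
r = 30: 36, 38 → 2
Cross-inversions: 6 + 6 + 2 = 14

14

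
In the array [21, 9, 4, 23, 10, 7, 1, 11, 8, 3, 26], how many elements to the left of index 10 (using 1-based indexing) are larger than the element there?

The element at index 10 is 3.
Elements before it: 21, 9, 4, 23, 10, 7, 1, 11, 8
Those larger than 3: 21, 9, 4, 23, 10, 7, 11, 8

8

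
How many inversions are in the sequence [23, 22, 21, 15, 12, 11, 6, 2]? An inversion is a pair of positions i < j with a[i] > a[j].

Count, for each position, how many later elements it exceeds:
23 → 22, 21, 15, 12, 11, 6, 2 → 7
22 → 21, 15, 12, 11, 6, 2 → 6
21 → 15, 12, 11, 6, 2 → 5
15 → 12, 11, 6, 2 → 4
12 → 11, 6, 2 → 3
11 → 6, 2 → 2
6 → 2 → 1
2 → none → 0
Sum: 7 + 6 + 5 + 4 + 3 + 2 + 1 + 0 = 28

28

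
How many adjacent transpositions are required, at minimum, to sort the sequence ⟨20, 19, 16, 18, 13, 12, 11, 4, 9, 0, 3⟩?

There are 52 swaps.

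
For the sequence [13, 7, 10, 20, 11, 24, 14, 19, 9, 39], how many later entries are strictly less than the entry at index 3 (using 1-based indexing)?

1 such element

The element at index 3 is 10.
Elements after it: 20, 11, 24, 14, 19, 9, 39
Those smaller than 10: 9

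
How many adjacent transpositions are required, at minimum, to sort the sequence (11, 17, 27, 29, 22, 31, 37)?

2 adjacent swaps

Minimum adjacent swaps = number of inversions (each swap of adjacent out-of-order elements removes one inversion and no swap can remove more).
Count inversions — for each element, later elements that are smaller:
11: none → 0
17: none → 0
27: 22 → 1
29: 22 → 1
22: none → 0
31: none → 0
37: none → 0
Total inversions: 0 + 0 + 1 + 1 + 0 + 0 + 0 = 2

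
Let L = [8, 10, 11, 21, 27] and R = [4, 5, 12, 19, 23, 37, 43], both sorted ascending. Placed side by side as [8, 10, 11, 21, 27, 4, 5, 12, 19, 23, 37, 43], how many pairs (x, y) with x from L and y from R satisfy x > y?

15 cross-inversions

Take each right-half value and tally the left-half values above it:
r = 4: 8, 10, 11, 21, 27 → 5
r = 5: 8, 10, 11, 21, 27 → 5
r = 12: 21, 27 → 2
r = 19: 21, 27 → 2
r = 23: 27 → 1
r = 37: none → 0
r = 43: none → 0
Cross-inversions: 5 + 5 + 2 + 2 + 1 + 0 + 0 = 15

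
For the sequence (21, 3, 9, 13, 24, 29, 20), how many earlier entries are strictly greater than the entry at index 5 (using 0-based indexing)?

The element at index 5 is 29.
Elements before it: 21, 3, 9, 13, 24
None of them are larger than 29.

0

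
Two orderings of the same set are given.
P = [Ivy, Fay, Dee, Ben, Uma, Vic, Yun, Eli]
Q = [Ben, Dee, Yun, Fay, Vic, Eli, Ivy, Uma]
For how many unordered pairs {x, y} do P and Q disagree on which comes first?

Assign each item its position (1..8) in the first ordering, then rewrite the second ordering as that position sequence:
positions: Ivy→1, Fay→2, Dee→3, Ben→4, Uma→5, Vic→6, Yun→7, Eli→8
second ordering as positions: [4, 3, 7, 2, 6, 8, 1, 5]
Discordant pairs = inversions in this position sequence.
4: 3, 2, 1 → 3
3: 2, 1 → 2
7: 2, 6, 1, 5 → 4
2: 1 → 1
6: 1, 5 → 2
8: 1, 5 → 2
1: 0
5: 0
Total: 3 + 2 + 4 + 1 + 2 + 2 + 0 + 0 = 14

14 disagreeing pairs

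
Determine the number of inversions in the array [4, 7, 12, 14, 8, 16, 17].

Out-of-order pairs: 2

Count, for each position, how many later elements it exceeds:
4: 0
7: 0
12: 1
14: 1
8: 0
16: 0
17: 0
Sum: 0 + 0 + 1 + 1 + 0 + 0 + 0 = 2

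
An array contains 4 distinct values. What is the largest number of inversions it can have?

6 inversions

The maximum occurs when the array is in strictly decreasing order: every one of the C(4, 2) pairs is inverted.
C(4, 2) = 4·3/2 = 6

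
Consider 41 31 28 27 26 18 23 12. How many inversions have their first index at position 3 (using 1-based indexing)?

5

The element at index 3 is 28.
Elements after it: 27, 26, 18, 23, 12
Those smaller than 28: 27, 26, 18, 23, 12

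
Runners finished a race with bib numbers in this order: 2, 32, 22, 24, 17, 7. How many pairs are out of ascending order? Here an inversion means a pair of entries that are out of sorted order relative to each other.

9 inversions

For each element, count later entries that are smaller:
2 → none → 0
32 → 22, 24, 17, 7 → 4
22 → 17, 7 → 2
24 → 17, 7 → 2
17 → 7 → 1
7 → none → 0
Sum: 0 + 4 + 2 + 2 + 1 + 0 = 9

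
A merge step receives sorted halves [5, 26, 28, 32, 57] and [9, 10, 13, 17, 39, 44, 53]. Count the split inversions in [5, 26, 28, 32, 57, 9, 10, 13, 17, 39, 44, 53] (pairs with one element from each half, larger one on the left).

Count, for every r in R, how many entries of L exceed r:
r = 9: 26, 28, 32, 57 → 4
r = 10: 26, 28, 32, 57 → 4
r = 13: 26, 28, 32, 57 → 4
r = 17: 26, 28, 32, 57 → 4
r = 39: 57 → 1
r = 44: 57 → 1
r = 53: 57 → 1
Cross-inversions: 4 + 4 + 4 + 4 + 1 + 1 + 1 = 19

There are 19 split inversions.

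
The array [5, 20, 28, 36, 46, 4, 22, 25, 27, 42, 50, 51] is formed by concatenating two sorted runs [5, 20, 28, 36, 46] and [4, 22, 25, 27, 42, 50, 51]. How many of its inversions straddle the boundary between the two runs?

There are 15 split inversions.

For each element r of the right run, count left-run elements greater than r:
r = 4: 5, 20, 28, 36, 46 → 5
r = 22: 28, 36, 46 → 3
r = 25: 28, 36, 46 → 3
r = 27: 28, 36, 46 → 3
r = 42: 46 → 1
r = 50: none → 0
r = 51: none → 0
Cross-inversions: 5 + 3 + 3 + 3 + 1 + 0 + 0 = 15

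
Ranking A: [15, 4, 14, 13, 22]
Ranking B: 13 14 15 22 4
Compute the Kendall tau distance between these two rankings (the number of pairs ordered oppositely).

6

Assign each item its position (1..5) in the first ordering, then rewrite the second ordering as that position sequence:
positions: 15→1, 4→2, 14→3, 13→4, 22→5
second ordering as positions: [4, 3, 1, 5, 2]
Discordant pairs = inversions in this position sequence.
4: 3, 1, 2 → 3
3: 1, 2 → 2
1: 0
5: 2 → 1
2: 0
Total: 3 + 2 + 0 + 1 + 0 = 6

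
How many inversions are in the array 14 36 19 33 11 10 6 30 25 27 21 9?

40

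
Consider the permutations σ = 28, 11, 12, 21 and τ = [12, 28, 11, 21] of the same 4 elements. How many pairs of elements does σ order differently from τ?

2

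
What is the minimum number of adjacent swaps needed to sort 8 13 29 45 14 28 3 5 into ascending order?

16 adjacent swaps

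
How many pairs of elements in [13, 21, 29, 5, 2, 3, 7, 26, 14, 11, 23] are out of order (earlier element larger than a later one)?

25

Count, for each position, how many later elements it exceeds:
13 → 5, 2, 3, 7, 11 → 5
21 → 5, 2, 3, 7, 14, 11 → 6
29 → 5, 2, 3, 7, 26, 14, 11, 23 → 8
5 → 2, 3 → 2
2 → none → 0
3 → none → 0
7 → none → 0
26 → 14, 11, 23 → 3
14 → 11 → 1
11 → none → 0
23 → none → 0
Sum: 5 + 6 + 8 + 2 + 0 + 0 + 0 + 3 + 1 + 0 + 0 = 25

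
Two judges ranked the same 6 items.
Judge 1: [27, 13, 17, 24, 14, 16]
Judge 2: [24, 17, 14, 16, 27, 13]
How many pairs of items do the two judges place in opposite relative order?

9 discordant pairs

Assign each item its position (1..6) in the first ordering, then rewrite the second ordering as that position sequence:
positions: 27→1, 13→2, 17→3, 24→4, 14→5, 16→6
second ordering as positions: [4, 3, 5, 6, 1, 2]
Discordant pairs = inversions in this position sequence.
4: 3, 1, 2 → 3
3: 1, 2 → 2
5: 1, 2 → 2
6: 1, 2 → 2
1: 0
2: 0
Total: 3 + 2 + 2 + 2 + 0 + 0 = 9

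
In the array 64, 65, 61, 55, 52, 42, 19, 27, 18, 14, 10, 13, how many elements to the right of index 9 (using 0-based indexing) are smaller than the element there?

2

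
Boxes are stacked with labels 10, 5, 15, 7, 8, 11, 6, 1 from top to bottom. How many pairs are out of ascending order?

18

Count, for each position, how many later elements it exceeds:
10 → 5, 7, 8, 6, 1 → 5
5 → 1 → 1
15 → 7, 8, 11, 6, 1 → 5
7 → 6, 1 → 2
8 → 6, 1 → 2
11 → 6, 1 → 2
6 → 1 → 1
1 → none → 0
Sum: 5 + 1 + 5 + 2 + 2 + 2 + 1 + 0 = 18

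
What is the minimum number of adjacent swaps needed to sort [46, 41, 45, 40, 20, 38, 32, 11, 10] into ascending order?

The minimum number of adjacent swaps to sort an array equals its inversion count, since every such swap removes exactly one inversion.
Count inversions — for each element, later elements that are smaller:
46: 41, 45, 40, 20, 38, 32, 11, 10 → 8
41: 40, 20, 38, 32, 11, 10 → 6
45: 40, 20, 38, 32, 11, 10 → 6
40: 20, 38, 32, 11, 10 → 5
20: 11, 10 → 2
38: 32, 11, 10 → 3
32: 11, 10 → 2
11: 10 → 1
10: none → 0
Total inversions: 8 + 6 + 6 + 5 + 2 + 3 + 2 + 1 + 0 = 33

33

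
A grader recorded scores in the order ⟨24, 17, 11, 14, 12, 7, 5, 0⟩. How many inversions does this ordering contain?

26

For each element, count later entries that are smaller:
24: 7
17: 6
11: 3
14: 4
12: 3
7: 2
5: 1
0: 0
Sum: 7 + 6 + 3 + 4 + 3 + 2 + 1 + 0 = 26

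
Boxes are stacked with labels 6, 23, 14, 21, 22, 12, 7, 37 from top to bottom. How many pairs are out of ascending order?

For each element, count later entries that are smaller:
6 → none → 0
23 → 14, 21, 22, 12, 7 → 5
14 → 12, 7 → 2
21 → 12, 7 → 2
22 → 12, 7 → 2
12 → 7 → 1
7 → none → 0
37 → none → 0
Sum: 0 + 5 + 2 + 2 + 2 + 1 + 0 + 0 = 12

12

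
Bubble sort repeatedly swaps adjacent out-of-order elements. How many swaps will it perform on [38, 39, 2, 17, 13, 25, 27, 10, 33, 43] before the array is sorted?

19 swaps

The minimum number of adjacent swaps to sort an array equals its inversion count, since every such swap removes exactly one inversion.
Count inversions — for each element, later elements that are smaller:
38: 2, 17, 13, 25, 27, 10, 33 → 7
39: 2, 17, 13, 25, 27, 10, 33 → 7
2: none → 0
17: 13, 10 → 2
13: 10 → 1
25: 10 → 1
27: 10 → 1
10: none → 0
33: none → 0
43: none → 0
Total inversions: 7 + 7 + 0 + 2 + 1 + 1 + 1 + 0 + 0 + 0 = 19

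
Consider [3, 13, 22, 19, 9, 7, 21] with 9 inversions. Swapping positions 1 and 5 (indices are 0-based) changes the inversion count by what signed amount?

-3

Positions 1 and 5 hold 13 and 7; after swapping, the array is [3, 7, 22, 19, 9, 13, 21].
For each element, count later entries that are smaller:
3: 0
7: 0
22: 4
19: 2
9: 0
13: 0
21: 0
Sum: 0 + 0 + 4 + 2 + 0 + 0 + 0 = 6
Change: 6 − 9 = -3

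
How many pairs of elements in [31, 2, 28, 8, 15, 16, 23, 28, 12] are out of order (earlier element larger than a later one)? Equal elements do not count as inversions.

Count, for each position, how many later elements it exceeds:
31: 8
2: 0
28: 5
8: 0
15: 1
16: 1
23: 1
28: 1
12: 0
Sum: 8 + 0 + 5 + 0 + 1 + 1 + 1 + 1 + 0 = 17

17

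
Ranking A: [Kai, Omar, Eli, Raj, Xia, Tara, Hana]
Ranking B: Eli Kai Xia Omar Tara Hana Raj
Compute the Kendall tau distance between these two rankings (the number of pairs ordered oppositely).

Assign each item its position (1..7) in the first ordering, then rewrite the second ordering as that position sequence:
positions: Kai→1, Omar→2, Eli→3, Raj→4, Xia→5, Tara→6, Hana→7
second ordering as positions: [3, 1, 5, 2, 6, 7, 4]
Discordant pairs = inversions in this position sequence.
3: 1, 2 → 2
1: 0
5: 2, 4 → 2
2: 0
6: 4 → 1
7: 4 → 1
4: 0
Total: 2 + 0 + 2 + 0 + 1 + 1 + 0 = 6

6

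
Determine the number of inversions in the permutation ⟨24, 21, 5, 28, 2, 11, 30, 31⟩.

10

For each element, count later entries that are smaller:
24 → 21, 5, 2, 11 → 4
21 → 5, 2, 11 → 3
5 → 2 → 1
28 → 2, 11 → 2
2 → none → 0
11 → none → 0
30 → none → 0
31 → none → 0
Sum: 4 + 3 + 1 + 2 + 0 + 0 + 0 + 0 = 10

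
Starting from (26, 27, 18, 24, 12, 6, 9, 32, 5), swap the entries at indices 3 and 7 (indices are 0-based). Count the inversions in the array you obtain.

There are 27 inversions.

Positions 3 and 7 hold 24 and 32; after swapping, the array is [26, 27, 18, 32, 12, 6, 9, 24, 5].
Element-by-element contributions:
26: 6
27: 6
18: 4
32: 5
12: 3
6: 1
9: 1
24: 1
5: 0
Sum: 6 + 6 + 4 + 5 + 3 + 1 + 1 + 1 + 0 = 27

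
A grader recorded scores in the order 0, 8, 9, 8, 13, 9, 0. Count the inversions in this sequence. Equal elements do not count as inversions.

Sweep left to right; for each value list the smaller values that follow it:
0 → none → 0
8 → 0 → 1
9 → 8, 0 → 2
8 → 0 → 1
13 → 9, 0 → 2
9 → 0 → 1
0 → none → 0
Sum: 0 + 1 + 2 + 1 + 2 + 1 + 0 = 7

7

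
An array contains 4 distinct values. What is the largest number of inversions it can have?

6

The maximum occurs when the array is in strictly decreasing order: every one of the C(4, 2) pairs is inverted.
C(4, 2) = 4·3/2 = 6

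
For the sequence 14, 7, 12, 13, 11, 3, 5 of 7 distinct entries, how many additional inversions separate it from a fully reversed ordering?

5

Maximum inversions for 7 distinct elements is C(7, 2) = 7·6/2 = 21.
Current inversions — for each element, count later smaller elements:
14: 6
7: 2
12: 3
13: 3
11: 2
3: 0
5: 0
Current total: 6 + 2 + 3 + 3 + 2 + 0 + 0 = 16
Shortfall: 21 − 16 = 5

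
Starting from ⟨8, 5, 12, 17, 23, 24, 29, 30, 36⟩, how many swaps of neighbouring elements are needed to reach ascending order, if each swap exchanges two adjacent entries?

Each adjacent swap fixes exactly one inversion, so the minimum swap count equals the number of inversions.
Count inversions — for each element, later elements that are smaller:
8: 5 → 1
5: none → 0
12: none → 0
17: none → 0
23: none → 0
24: none → 0
29: none → 0
30: none → 0
36: none → 0
Total inversions: 1 + 0 + 0 + 0 + 0 + 0 + 0 + 0 + 0 = 1

1 swap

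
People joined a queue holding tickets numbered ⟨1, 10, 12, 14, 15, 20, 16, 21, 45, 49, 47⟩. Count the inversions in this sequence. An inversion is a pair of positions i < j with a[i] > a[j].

Inversions: 2

Element-by-element contributions:
1 → none → 0
10 → none → 0
12 → none → 0
14 → none → 0
15 → none → 0
20 → 16 → 1
16 → none → 0
21 → none → 0
45 → none → 0
49 → 47 → 1
47 → none → 0
Sum: 0 + 0 + 0 + 0 + 0 + 1 + 0 + 0 + 0 + 1 + 0 = 2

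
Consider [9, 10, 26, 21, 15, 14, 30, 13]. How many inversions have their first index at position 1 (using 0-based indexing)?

0 such elements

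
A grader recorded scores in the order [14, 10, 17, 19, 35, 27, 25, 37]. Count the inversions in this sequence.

4 out-of-order pairs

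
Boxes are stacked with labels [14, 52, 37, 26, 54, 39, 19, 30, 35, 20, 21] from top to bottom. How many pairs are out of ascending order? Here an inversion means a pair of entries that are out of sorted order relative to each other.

There are 32 out-of-order pairs.

Element-by-element contributions:
14: 0
52: 8
37: 6
26: 3
54: 6
39: 5
19: 0
30: 2
35: 2
20: 0
21: 0
Sum: 0 + 8 + 6 + 3 + 6 + 5 + 0 + 2 + 2 + 0 + 0 = 32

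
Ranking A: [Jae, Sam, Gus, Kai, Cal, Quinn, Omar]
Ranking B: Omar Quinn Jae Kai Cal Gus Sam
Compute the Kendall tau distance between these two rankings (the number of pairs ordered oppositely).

16 discordant pairs

Assign each item its position (1..7) in the first ordering, then rewrite the second ordering as that position sequence:
positions: Jae→1, Sam→2, Gus→3, Kai→4, Cal→5, Quinn→6, Omar→7
second ordering as positions: [7, 6, 1, 4, 5, 3, 2]
Discordant pairs = inversions in this position sequence.
7: 6, 1, 4, 5, 3, 2 → 6
6: 1, 4, 5, 3, 2 → 5
1: 0
4: 3, 2 → 2
5: 3, 2 → 2
3: 2 → 1
2: 0
Total: 6 + 5 + 0 + 2 + 2 + 1 + 0 = 16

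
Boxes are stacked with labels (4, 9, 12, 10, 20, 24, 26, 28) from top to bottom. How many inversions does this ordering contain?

For each element, count later entries that are smaller:
4 → none → 0
9 → none → 0
12 → 10 → 1
10 → none → 0
20 → none → 0
24 → none → 0
26 → none → 0
28 → none → 0
Sum: 0 + 0 + 1 + 0 + 0 + 0 + 0 + 0 = 1

Inversions: 1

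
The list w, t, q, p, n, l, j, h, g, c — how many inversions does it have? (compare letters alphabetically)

45

For each element, count later entries that are smaller:
w: 9
t: 8
q: 7
p: 6
n: 5
l: 4
j: 3
h: 2
g: 1
c: 0
Sum: 9 + 8 + 7 + 6 + 5 + 4 + 3 + 2 + 1 + 0 = 45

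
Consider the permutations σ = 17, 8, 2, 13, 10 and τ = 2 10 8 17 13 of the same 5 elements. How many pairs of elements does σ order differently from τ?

6 discordant pairs

Assign each item its position (1..5) in the first ordering, then rewrite the second ordering as that position sequence:
positions: 17→1, 8→2, 2→3, 13→4, 10→5
second ordering as positions: [3, 5, 2, 1, 4]
Discordant pairs = inversions in this position sequence.
3: 2, 1 → 2
5: 2, 1, 4 → 3
2: 1 → 1
1: 0
4: 0
Total: 2 + 3 + 1 + 0 + 0 = 6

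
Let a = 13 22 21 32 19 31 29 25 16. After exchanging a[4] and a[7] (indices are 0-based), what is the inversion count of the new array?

Positions 4 and 7 hold 19 and 25; after swapping, the array is [13, 22, 21, 32, 25, 31, 29, 19, 16].
Count, for each position, how many later elements it exceeds:
13: 0
22: 3
21: 2
32: 5
25: 2
31: 3
29: 2
19: 1
16: 0
Sum: 0 + 3 + 2 + 5 + 2 + 3 + 2 + 1 + 0 = 18

Inversions: 18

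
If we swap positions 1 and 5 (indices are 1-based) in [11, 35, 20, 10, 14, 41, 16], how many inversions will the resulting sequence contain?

Positions 1 and 5 hold 11 and 14; after swapping, the array is [14, 35, 20, 10, 11, 41, 16].
Sweep left to right; for each value list the smaller values that follow it:
14: 2
35: 4
20: 3
10: 0
11: 0
41: 1
16: 0
Sum: 2 + 4 + 3 + 0 + 0 + 1 + 0 = 10

10 inversions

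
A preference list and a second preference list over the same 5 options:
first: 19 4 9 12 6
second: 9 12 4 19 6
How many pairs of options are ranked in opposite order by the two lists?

5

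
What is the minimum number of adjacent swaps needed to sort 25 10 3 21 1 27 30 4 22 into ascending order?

Minimum adjacent swaps = number of inversions (each swap of adjacent out-of-order elements removes one inversion and no swap can remove more).
Count inversions — for each element, later elements that are smaller:
25: 10, 3, 21, 1, 4, 22 → 6
10: 3, 1, 4 → 3
3: 1 → 1
21: 1, 4 → 2
1: none → 0
27: 4, 22 → 2
30: 4, 22 → 2
4: none → 0
22: none → 0
Total inversions: 6 + 3 + 1 + 2 + 0 + 2 + 2 + 0 + 0 = 16

Swaps: 16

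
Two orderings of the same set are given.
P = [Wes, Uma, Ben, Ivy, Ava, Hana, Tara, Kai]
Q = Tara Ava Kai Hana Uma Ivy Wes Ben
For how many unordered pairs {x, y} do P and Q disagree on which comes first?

22

Assign each item its position (1..8) in the first ordering, then rewrite the second ordering as that position sequence:
positions: Wes→1, Uma→2, Ben→3, Ivy→4, Ava→5, Hana→6, Tara→7, Kai→8
second ordering as positions: [7, 5, 8, 6, 2, 4, 1, 3]
Discordant pairs = inversions in this position sequence.
7: 5, 6, 2, 4, 1, 3 → 6
5: 2, 4, 1, 3 → 4
8: 6, 2, 4, 1, 3 → 5
6: 2, 4, 1, 3 → 4
2: 1 → 1
4: 1, 3 → 2
1: 0
3: 0
Total: 6 + 4 + 5 + 4 + 1 + 2 + 0 + 0 = 22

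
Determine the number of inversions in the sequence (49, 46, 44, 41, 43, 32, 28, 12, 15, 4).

43 inversions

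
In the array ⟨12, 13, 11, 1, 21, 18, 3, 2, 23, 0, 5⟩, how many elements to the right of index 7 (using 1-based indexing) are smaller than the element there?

2

The element at index 7 is 3.
Elements after it: 2, 23, 0, 5
Those smaller than 3: 2, 0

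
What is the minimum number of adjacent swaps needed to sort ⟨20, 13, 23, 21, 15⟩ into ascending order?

There are 5 adjacent swaps.

Each adjacent swap fixes exactly one inversion, so the minimum swap count equals the number of inversions.
Count inversions — for each element, later elements that are smaller:
20: 13, 15 → 2
13: none → 0
23: 21, 15 → 2
21: 15 → 1
15: none → 0
Total inversions: 2 + 0 + 2 + 1 + 0 = 5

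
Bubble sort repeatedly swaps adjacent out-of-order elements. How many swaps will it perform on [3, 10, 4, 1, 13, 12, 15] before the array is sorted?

5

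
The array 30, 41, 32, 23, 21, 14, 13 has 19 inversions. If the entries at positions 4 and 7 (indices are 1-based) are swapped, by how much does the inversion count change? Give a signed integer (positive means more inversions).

-5

Positions 4 and 7 hold 23 and 13; after swapping, the array is [30, 41, 32, 13, 21, 14, 23].
Sweep left to right; for each value list the smaller values that follow it:
30: 4
41: 5
32: 4
13: 0
21: 1
14: 0
23: 0
Sum: 4 + 5 + 4 + 0 + 1 + 0 + 0 = 14
Change: 14 − 19 = -5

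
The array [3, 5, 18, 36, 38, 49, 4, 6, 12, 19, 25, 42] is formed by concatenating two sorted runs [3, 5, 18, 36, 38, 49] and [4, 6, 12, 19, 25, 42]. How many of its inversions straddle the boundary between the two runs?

Count, for every r in R, how many entries of L exceed r:
r = 4: 5, 18, 36, 38, 49 → 5
r = 6: 18, 36, 38, 49 → 4
r = 12: 18, 36, 38, 49 → 4
r = 19: 36, 38, 49 → 3
r = 25: 36, 38, 49 → 3
r = 42: 49 → 1
Cross-inversions: 5 + 4 + 4 + 3 + 3 + 1 = 20

20 cross-inversions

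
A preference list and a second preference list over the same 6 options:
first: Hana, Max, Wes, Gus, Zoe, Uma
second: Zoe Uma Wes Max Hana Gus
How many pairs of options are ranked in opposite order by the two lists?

11

Assign each item its position (1..6) in the first ordering, then rewrite the second ordering as that position sequence:
positions: Hana→1, Max→2, Wes→3, Gus→4, Zoe→5, Uma→6
second ordering as positions: [5, 6, 3, 2, 1, 4]
Discordant pairs = inversions in this position sequence.
5: 3, 2, 1, 4 → 4
6: 3, 2, 1, 4 → 4
3: 2, 1 → 2
2: 1 → 1
1: 0
4: 0
Total: 4 + 4 + 2 + 1 + 0 + 0 = 11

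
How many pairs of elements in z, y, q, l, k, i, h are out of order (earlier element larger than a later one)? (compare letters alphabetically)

Inversions: 21

Count, for each position, how many later elements it exceeds:
z: 6
y: 5
q: 4
l: 3
k: 2
i: 1
h: 0
Sum: 6 + 5 + 4 + 3 + 2 + 1 + 0 = 21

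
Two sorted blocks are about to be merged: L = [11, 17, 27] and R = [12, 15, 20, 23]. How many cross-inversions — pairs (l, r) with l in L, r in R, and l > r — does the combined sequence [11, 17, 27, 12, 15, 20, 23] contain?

For each element r of the right run, count left-run elements greater than r:
r = 12: 17, 27 → 2
r = 15: 17, 27 → 2
r = 20: 27 → 1
r = 23: 27 → 1
Cross-inversions: 2 + 2 + 1 + 1 = 6

There are 6 split inversions.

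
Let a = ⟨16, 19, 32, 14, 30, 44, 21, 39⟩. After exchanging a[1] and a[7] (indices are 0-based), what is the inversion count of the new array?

Positions 1 and 7 hold 19 and 39; after swapping, the array is [16, 39, 32, 14, 30, 44, 21, 19].
Element-by-element contributions:
16: 1
39: 5
32: 4
14: 0
30: 2
44: 2
21: 1
19: 0
Sum: 1 + 5 + 4 + 0 + 2 + 2 + 1 + 0 = 15

There are 15 inversions.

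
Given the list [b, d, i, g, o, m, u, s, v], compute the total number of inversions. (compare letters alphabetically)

3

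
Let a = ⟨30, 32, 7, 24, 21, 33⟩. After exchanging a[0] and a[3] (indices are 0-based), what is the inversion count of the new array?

6

Positions 0 and 3 hold 30 and 24; after swapping, the array is [24, 32, 7, 30, 21, 33].
For each element, count later entries that are smaller:
24: 2
32: 3
7: 0
30: 1
21: 0
33: 0
Sum: 2 + 3 + 0 + 1 + 0 + 0 = 6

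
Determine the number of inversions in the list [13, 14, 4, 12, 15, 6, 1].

Element-by-element contributions:
13 → 4, 12, 6, 1 → 4
14 → 4, 12, 6, 1 → 4
4 → 1 → 1
12 → 6, 1 → 2
15 → 6, 1 → 2
6 → 1 → 1
1 → none → 0
Sum: 4 + 4 + 1 + 2 + 2 + 1 + 0 = 14

14 out-of-order pairs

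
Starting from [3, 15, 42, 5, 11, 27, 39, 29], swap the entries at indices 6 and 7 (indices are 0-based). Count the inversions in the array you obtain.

7 inversions

Positions 6 and 7 hold 39 and 29; after swapping, the array is [3, 15, 42, 5, 11, 27, 29, 39].
For each element, count later entries that are smaller:
3: 0
15: 2
42: 5
5: 0
11: 0
27: 0
29: 0
39: 0
Sum: 0 + 2 + 5 + 0 + 0 + 0 + 0 + 0 = 7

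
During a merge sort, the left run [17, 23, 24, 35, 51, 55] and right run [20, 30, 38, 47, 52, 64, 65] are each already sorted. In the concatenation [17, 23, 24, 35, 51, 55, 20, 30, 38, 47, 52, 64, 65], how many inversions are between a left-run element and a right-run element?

Take each right-half value and tally the left-half values above it:
r = 20: 23, 24, 35, 51, 55 → 5
r = 30: 35, 51, 55 → 3
r = 38: 51, 55 → 2
r = 47: 51, 55 → 2
r = 52: 55 → 1
r = 64: none → 0
r = 65: none → 0
Cross-inversions: 5 + 3 + 2 + 2 + 1 + 0 + 0 = 13

13 split inversions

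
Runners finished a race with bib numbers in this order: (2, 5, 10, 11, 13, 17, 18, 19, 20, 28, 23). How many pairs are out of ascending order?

There is 1 out-of-order pair.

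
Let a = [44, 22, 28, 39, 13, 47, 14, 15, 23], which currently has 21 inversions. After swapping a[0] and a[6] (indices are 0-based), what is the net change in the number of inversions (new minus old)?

-7

Positions 0 and 6 hold 44 and 14; after swapping, the array is [14, 22, 28, 39, 13, 47, 44, 15, 23].
For each element, count later entries that are smaller:
14 → 13 → 1
22 → 13, 15 → 2
28 → 13, 15, 23 → 3
39 → 13, 15, 23 → 3
13 → none → 0
47 → 44, 15, 23 → 3
44 → 15, 23 → 2
15 → none → 0
23 → none → 0
Sum: 1 + 2 + 3 + 3 + 0 + 3 + 2 + 0 + 0 = 14
Change: 14 − 21 = -7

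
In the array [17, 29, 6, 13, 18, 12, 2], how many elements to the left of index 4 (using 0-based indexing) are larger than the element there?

1

The element at index 4 is 18.
Elements before it: 17, 29, 6, 13
Those larger than 18: 29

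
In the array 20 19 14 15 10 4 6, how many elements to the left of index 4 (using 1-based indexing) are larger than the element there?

The element at index 4 is 15.
Elements before it: 20, 19, 14
Those larger than 15: 20, 19

2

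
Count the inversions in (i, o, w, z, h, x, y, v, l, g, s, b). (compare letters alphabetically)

Element-by-element contributions:
i → h, g, b → 3
o → h, l, g, b → 4
w → h, v, l, g, s, b → 6
z → h, x, y, v, l, g, s, b → 8
h → g, b → 2
x → v, l, g, s, b → 5
y → v, l, g, s, b → 5
v → l, g, s, b → 4
l → g, b → 2
g → b → 1
s → b → 1
b → none → 0
Sum: 3 + 4 + 6 + 8 + 2 + 5 + 5 + 4 + 2 + 1 + 1 + 0 = 41

41 out-of-order pairs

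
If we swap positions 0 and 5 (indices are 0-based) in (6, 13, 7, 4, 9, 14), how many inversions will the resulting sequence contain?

Positions 0 and 5 hold 6 and 14; after swapping, the array is [14, 13, 7, 4, 9, 6].
For each element, count later entries that are smaller:
14 → 13, 7, 4, 9, 6 → 5
13 → 7, 4, 9, 6 → 4
7 → 4, 6 → 2
4 → none → 0
9 → 6 → 1
6 → none → 0
Sum: 5 + 4 + 2 + 0 + 1 + 0 = 12

12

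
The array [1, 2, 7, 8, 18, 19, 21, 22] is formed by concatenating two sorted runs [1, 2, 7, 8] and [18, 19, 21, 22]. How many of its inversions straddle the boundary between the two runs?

Take each right-half value and tally the left-half values above it:
r = 18: none → 0
r = 19: none → 0
r = 21: none → 0
r = 22: none → 0
Cross-inversions: 0 + 0 + 0 + 0 = 0

0 split inversions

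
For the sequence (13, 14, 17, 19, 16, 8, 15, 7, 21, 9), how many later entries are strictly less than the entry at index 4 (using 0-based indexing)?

The element at index 4 is 16.
Elements after it: 8, 15, 7, 21, 9
Those smaller than 16: 8, 15, 7, 9

4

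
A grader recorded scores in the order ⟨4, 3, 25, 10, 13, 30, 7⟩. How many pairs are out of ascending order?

7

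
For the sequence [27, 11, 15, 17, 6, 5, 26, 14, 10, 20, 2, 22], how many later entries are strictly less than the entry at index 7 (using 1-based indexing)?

5

The element at index 7 is 26.
Elements after it: 14, 10, 20, 2, 22
Those smaller than 26: 14, 10, 20, 2, 22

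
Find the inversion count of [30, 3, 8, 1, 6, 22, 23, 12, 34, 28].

14

Sweep left to right; for each value list the smaller values that follow it:
30 → 3, 8, 1, 6, 22, 23, 12, 28 → 8
3 → 1 → 1
8 → 1, 6 → 2
1 → none → 0
6 → none → 0
22 → 12 → 1
23 → 12 → 1
12 → none → 0
34 → 28 → 1
28 → none → 0
Sum: 8 + 1 + 2 + 0 + 0 + 1 + 1 + 0 + 1 + 0 = 14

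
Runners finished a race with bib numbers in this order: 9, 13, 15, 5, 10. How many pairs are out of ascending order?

5 inversions

Sweep left to right; for each value list the smaller values that follow it:
9 → 5 → 1
13 → 5, 10 → 2
15 → 5, 10 → 2
5 → none → 0
10 → none → 0
Sum: 1 + 2 + 2 + 0 + 0 = 5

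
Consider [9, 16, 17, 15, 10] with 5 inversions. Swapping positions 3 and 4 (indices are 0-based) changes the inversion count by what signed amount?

-1

Positions 3 and 4 hold 15 and 10; after swapping, the array is [9, 16, 17, 10, 15].
For each element, count later entries that are smaller:
9 → none → 0
16 → 10, 15 → 2
17 → 10, 15 → 2
10 → none → 0
15 → none → 0
Sum: 0 + 2 + 2 + 0 + 0 = 4
Change: 4 − 5 = -1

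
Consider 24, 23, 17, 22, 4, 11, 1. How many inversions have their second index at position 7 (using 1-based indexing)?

6

The element at index 7 is 1.
Elements before it: 24, 23, 17, 22, 4, 11
Those larger than 1: 24, 23, 17, 22, 4, 11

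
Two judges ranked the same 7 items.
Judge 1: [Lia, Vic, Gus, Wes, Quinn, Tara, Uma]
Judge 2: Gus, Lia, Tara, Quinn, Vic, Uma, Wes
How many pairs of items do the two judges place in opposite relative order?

Assign each item its position (1..7) in the first ordering, then rewrite the second ordering as that position sequence:
positions: Lia→1, Vic→2, Gus→3, Wes→4, Quinn→5, Tara→6, Uma→7
second ordering as positions: [3, 1, 6, 5, 2, 7, 4]
Discordant pairs = inversions in this position sequence.
3: 1, 2 → 2
1: 0
6: 5, 2, 4 → 3
5: 2, 4 → 2
2: 0
7: 4 → 1
4: 0
Total: 2 + 0 + 3 + 2 + 0 + 1 + 0 = 8

8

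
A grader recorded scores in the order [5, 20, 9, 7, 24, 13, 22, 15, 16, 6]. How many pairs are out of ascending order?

Sweep left to right; for each value list the smaller values that follow it:
5 → none → 0
20 → 9, 7, 13, 15, 16, 6 → 6
9 → 7, 6 → 2
7 → 6 → 1
24 → 13, 22, 15, 16, 6 → 5
13 → 6 → 1
22 → 15, 16, 6 → 3
15 → 6 → 1
16 → 6 → 1
6 → none → 0
Sum: 0 + 6 + 2 + 1 + 5 + 1 + 3 + 1 + 1 + 0 = 20

20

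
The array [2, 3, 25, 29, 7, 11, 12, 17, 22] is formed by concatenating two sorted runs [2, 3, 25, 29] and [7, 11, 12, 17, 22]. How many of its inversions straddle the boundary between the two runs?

Take each right-half value and tally the left-half values above it:
r = 7: 25, 29 → 2
r = 11: 25, 29 → 2
r = 12: 25, 29 → 2
r = 17: 25, 29 → 2
r = 22: 25, 29 → 2
Cross-inversions: 2 + 2 + 2 + 2 + 2 = 10

10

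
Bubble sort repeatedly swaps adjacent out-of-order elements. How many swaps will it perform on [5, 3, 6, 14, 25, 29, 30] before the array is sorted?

1

Minimum adjacent swaps = number of inversions (each swap of adjacent out-of-order elements removes one inversion and no swap can remove more).
Count inversions — for each element, later elements that are smaller:
5: 3 → 1
3: none → 0
6: none → 0
14: none → 0
25: none → 0
29: none → 0
30: none → 0
Total inversions: 1 + 0 + 0 + 0 + 0 + 0 + 0 = 1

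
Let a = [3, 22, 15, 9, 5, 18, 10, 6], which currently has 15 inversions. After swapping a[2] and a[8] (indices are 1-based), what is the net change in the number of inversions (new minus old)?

Positions 2 and 8 hold 22 and 6; after swapping, the array is [3, 6, 15, 9, 5, 18, 10, 22].
Count, for each position, how many later elements it exceeds:
3 → none → 0
6 → 5 → 1
15 → 9, 5, 10 → 3
9 → 5 → 1
5 → none → 0
18 → 10 → 1
10 → none → 0
22 → none → 0
Sum: 0 + 1 + 3 + 1 + 0 + 1 + 0 + 0 = 6
Change: 6 − 15 = -9

-9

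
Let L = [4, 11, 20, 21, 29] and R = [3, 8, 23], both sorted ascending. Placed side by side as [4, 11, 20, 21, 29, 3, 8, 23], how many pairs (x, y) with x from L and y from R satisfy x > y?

10 cross-inversions

Take each right-half value and tally the left-half values above it:
r = 3: 4, 11, 20, 21, 29 → 5
r = 8: 11, 20, 21, 29 → 4
r = 23: 29 → 1
Cross-inversions: 5 + 4 + 1 = 10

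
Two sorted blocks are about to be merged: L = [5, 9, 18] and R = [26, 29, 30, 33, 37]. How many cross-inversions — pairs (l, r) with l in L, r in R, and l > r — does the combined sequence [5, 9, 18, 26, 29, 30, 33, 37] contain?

For each element r of the right run, count left-run elements greater than r:
r = 26: none → 0
r = 29: none → 0
r = 30: none → 0
r = 33: none → 0
r = 37: none → 0
Cross-inversions: 0 + 0 + 0 + 0 + 0 = 0

0 cross-inversions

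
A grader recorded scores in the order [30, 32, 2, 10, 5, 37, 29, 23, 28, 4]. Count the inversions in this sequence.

26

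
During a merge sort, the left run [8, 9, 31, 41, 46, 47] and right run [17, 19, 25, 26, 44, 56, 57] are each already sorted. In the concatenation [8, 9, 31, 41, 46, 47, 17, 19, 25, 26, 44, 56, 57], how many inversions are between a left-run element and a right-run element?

18

For each element r of the right run, count left-run elements greater than r:
r = 17: 31, 41, 46, 47 → 4
r = 19: 31, 41, 46, 47 → 4
r = 25: 31, 41, 46, 47 → 4
r = 26: 31, 41, 46, 47 → 4
r = 44: 46, 47 → 2
r = 56: none → 0
r = 57: none → 0
Cross-inversions: 4 + 4 + 4 + 4 + 2 + 0 + 0 = 18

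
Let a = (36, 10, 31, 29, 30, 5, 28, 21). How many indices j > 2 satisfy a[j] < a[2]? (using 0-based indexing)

5

The element at index 2 is 31.
Elements after it: 29, 30, 5, 28, 21
Those smaller than 31: 29, 30, 5, 28, 21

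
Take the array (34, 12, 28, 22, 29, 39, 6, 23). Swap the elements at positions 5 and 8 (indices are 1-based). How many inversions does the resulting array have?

Positions 5 and 8 hold 29 and 23; after swapping, the array is [34, 12, 28, 22, 23, 39, 6, 29].
For each element, count later entries that are smaller:
34: 6
12: 1
28: 3
22: 1
23: 1
39: 2
6: 0
29: 0
Sum: 6 + 1 + 3 + 1 + 1 + 2 + 0 + 0 = 14

There are 14 inversions.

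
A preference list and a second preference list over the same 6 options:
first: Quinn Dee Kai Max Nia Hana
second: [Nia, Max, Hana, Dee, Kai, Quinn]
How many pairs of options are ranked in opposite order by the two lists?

Pairs: 12

Assign each item its position (1..6) in the first ordering, then rewrite the second ordering as that position sequence:
positions: Quinn→1, Dee→2, Kai→3, Max→4, Nia→5, Hana→6
second ordering as positions: [5, 4, 6, 2, 3, 1]
Discordant pairs = inversions in this position sequence.
5: 4, 2, 3, 1 → 4
4: 2, 3, 1 → 3
6: 2, 3, 1 → 3
2: 1 → 1
3: 1 → 1
1: 0
Total: 4 + 3 + 3 + 1 + 1 + 0 = 12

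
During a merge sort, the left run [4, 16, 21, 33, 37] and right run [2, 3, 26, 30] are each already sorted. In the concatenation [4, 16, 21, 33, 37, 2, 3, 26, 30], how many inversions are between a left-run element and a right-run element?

There are 14 cross-inversions.

For each element r of the right run, count left-run elements greater than r:
r = 2: 4, 16, 21, 33, 37 → 5
r = 3: 4, 16, 21, 33, 37 → 5
r = 26: 33, 37 → 2
r = 30: 33, 37 → 2
Cross-inversions: 5 + 5 + 2 + 2 = 14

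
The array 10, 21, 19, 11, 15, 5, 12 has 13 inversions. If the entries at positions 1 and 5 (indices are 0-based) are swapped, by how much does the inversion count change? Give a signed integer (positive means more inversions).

Positions 1 and 5 hold 21 and 5; after swapping, the array is [10, 5, 19, 11, 15, 21, 12].
Element-by-element contributions:
10 → 5 → 1
5 → none → 0
19 → 11, 15, 12 → 3
11 → none → 0
15 → 12 → 1
21 → 12 → 1
12 → none → 0
Sum: 1 + 0 + 3 + 0 + 1 + 1 + 0 = 6
Change: 6 − 13 = -7

-7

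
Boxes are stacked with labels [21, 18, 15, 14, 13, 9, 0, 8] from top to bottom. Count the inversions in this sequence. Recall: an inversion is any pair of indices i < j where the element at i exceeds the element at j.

27 out-of-order pairs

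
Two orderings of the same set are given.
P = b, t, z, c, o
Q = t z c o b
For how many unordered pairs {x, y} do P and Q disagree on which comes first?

Assign each item its position (1..5) in the first ordering, then rewrite the second ordering as that position sequence:
positions: b→1, t→2, z→3, c→4, o→5
second ordering as positions: [2, 3, 4, 5, 1]
Discordant pairs = inversions in this position sequence.
2: 1 → 1
3: 1 → 1
4: 1 → 1
5: 1 → 1
1: 0
Total: 1 + 1 + 1 + 1 + 0 = 4

4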